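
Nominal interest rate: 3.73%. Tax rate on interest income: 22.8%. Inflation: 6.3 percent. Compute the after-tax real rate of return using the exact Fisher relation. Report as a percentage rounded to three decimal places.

After-tax nominal return = 3.73% × (1 − 0.228) = 2.87956%.
1 + r = 1.0287956 / 1.06300 = 0.967823
After-tax real rate = 0.967823 − 1 → -3.218%.

-3.218%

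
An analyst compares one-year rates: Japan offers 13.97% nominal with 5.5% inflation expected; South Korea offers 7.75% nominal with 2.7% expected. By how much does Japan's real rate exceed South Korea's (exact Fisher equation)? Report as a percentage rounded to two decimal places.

Japan: (1 + 0.1397)/(1 + 0.0550) − 1 = 8.0284%
South Korea: (1 + 0.0775)/(1 + 0.0270) − 1 = 4.9172%
Differential = 8.0284% − 4.9172% = 3.1112% → 3.11%.

3.11%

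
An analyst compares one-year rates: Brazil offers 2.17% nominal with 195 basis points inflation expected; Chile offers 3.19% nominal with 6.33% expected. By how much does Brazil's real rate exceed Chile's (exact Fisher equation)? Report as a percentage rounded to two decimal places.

3.17%

Brazil: (1 + 0.0217)/(1 + 0.0195) − 1 = 0.2158%
Chile: (1 + 0.0319)/(1 + 0.0633) − 1 = -2.9531%
Differential = 0.2158% − (-2.9531%) = 3.1689% → 3.17%.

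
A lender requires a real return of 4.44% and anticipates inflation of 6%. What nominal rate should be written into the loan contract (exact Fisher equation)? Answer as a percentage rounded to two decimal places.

(1 + i) = (1 + r)(1 + π) = 1.04440 × 1.06000 = 1.107064
i = 1.107064 − 1, so the required nominal rate is 10.71%.

10.71%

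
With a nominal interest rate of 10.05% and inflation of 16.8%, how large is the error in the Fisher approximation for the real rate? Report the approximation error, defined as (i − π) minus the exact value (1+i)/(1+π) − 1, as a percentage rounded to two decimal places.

Approximate: r ≈ 10.050% − 16.800% = -6.7500%
Exact: (1 + 0.1005)/(1 + 0.1680) − 1 = -5.7791%
Error = -6.7500% − (-5.7791%) = -0.9709% → -0.97%.

-0.97%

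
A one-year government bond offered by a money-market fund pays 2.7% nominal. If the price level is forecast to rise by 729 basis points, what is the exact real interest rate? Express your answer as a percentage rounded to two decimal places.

By the Fisher relation, 1 + r = (1 + i)/(1 + π).
1 + r = 1.02700 / 1.07290 = 0.957219
r = 0.957219 − 1 = -4.2781%, i.e. -4.28%.

-4.28%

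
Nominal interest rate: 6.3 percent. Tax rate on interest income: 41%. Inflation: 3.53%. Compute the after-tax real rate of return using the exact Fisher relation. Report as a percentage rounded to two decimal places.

0.18%

After-tax nominal return = 6.3% × (1 − 0.41) = 3.7170%.
1 + r = 1.03717 / 1.03530 = 1.001806
After-tax real rate = 1.001806 − 1 → 0.18%.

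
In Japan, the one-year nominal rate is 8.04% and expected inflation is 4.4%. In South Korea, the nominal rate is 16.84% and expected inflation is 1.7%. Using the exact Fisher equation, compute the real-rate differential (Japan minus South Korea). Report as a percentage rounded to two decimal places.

Japan: (1 + 0.0804)/(1 + 0.0440) − 1 = 3.4866%
South Korea: (1 + 0.1684)/(1 + 0.0170) − 1 = 14.8869%
Differential = 3.4866% − 14.8869% = -11.4003% → -11.40%.

-11.40%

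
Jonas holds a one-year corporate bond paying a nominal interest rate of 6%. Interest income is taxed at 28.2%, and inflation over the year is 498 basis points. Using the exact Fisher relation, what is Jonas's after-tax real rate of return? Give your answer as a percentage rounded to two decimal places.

After-tax nominal return = 6% × (1 − 0.282) = 4.3080%.
1 + r = 1.04308 / 1.04980 = 0.993599
After-tax real rate = 0.993599 − 1 → -0.64%.

-0.64%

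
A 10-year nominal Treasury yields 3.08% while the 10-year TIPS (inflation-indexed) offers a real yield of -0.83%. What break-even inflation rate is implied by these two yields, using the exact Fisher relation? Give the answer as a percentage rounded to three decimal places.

3.943%

(1 + π) = (1 + i)/(1 + r) = 1.03080 / 0.99170 = 1.039427
Break-even inflation = 1.039427 − 1 → 3.943%.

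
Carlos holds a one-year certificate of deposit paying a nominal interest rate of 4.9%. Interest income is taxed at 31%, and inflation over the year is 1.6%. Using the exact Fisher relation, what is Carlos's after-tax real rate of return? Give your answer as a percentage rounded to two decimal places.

1.75%

After-tax nominal return = 4.9% × (1 − 0.31) = 3.3810%.
1 + r = 1.03381 / 1.01600 = 1.017530
After-tax real rate = 1.017530 − 1 → 1.75%.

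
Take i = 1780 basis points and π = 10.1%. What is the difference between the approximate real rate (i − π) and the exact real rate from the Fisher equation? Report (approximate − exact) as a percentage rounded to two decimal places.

Approximate: r ≈ 17.800% − 10.100% = 7.7000%
Exact: (1 + 0.1780)/(1 + 0.1010) − 1 = 6.9936%
Error = 7.7000% − 6.9936% = 0.7064% → 0.71%.

0.71%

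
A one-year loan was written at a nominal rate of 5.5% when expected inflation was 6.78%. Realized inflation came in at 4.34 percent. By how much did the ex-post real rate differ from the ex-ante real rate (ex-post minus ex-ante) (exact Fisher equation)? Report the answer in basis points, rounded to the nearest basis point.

231 basis points

Ex-ante: (1 + 0.0550)/(1 + 0.0678) − 1 = -1.1987%
Ex-post: (1 + 0.0550)/(1 + 0.0434) − 1 = 1.1118%
Difference (ex-post − ex-ante) = 2.3105% → 231 basis points.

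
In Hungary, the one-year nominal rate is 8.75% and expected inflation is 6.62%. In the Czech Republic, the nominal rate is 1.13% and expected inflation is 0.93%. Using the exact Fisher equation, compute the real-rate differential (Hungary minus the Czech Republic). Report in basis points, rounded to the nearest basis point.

180 basis points

Hungary: (1 + 0.0875)/(1 + 0.0662) − 1 = 1.9977%
The Czech Republic: (1 + 0.0113)/(1 + 0.0093) − 1 = 0.1982%
Differential = 1.9977% − 0.1982% = 1.7996% → 180 basis points.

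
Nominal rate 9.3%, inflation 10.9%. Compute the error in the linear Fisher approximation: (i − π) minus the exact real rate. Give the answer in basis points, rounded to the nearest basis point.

-16 basis points

Approximate: r ≈ 9.300% − 10.900% = -1.6000%
Exact: (1 + 0.0930)/(1 + 0.1090) − 1 = -1.4427%
Error = -1.6000% − (-1.4427%) = -0.1573% → -16 basis points.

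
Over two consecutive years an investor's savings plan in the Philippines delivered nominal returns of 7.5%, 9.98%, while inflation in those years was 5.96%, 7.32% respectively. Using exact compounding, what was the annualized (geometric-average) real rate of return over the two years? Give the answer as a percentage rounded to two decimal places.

Compound the nominal returns: 1.0750 × 1.0998 = 1.18228500.
Compound inflation: 1.0596 × 1.0732 = 1.13716272.
Deflate: 1.18228500 / 1.13716272 = 1.03967970.
Annualized real rate = 1.03967970^(1/2) − 1 = 1.9647% → 1.96%.

1.96%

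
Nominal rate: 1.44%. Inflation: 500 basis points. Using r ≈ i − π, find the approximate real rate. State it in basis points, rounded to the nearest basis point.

r ≈ i − π = 1.44% − 5% = -356 basis points.

-356 basis points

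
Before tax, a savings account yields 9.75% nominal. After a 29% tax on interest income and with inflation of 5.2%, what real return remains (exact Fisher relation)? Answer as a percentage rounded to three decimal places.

After-tax nominal return = 9.75% × (1 − 0.29) = 6.9225%.
1 + r = 1.069225 / 1.05200 = 1.016374
After-tax real rate = 1.016374 − 1 → 1.637%.

1.637%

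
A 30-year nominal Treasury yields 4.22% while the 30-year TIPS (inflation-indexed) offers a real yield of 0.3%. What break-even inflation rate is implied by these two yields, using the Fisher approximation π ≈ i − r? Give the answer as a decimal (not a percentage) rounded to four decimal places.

π ≈ i − r = 4.22% − 0.3% → 0.0392.

0.0392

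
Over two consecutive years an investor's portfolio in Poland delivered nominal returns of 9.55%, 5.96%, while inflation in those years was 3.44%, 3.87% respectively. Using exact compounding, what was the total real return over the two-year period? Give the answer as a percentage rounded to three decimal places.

Compound the nominal returns: 1.0955 × 1.0596 = 1.160792.
Compound inflation: 1.0344 × 1.0387 = 1.074431.
Deflate: 1.160792 / 1.074431 = 1.080378.
Total real return = 1.080378 − 1 → 8.038%.

8.038%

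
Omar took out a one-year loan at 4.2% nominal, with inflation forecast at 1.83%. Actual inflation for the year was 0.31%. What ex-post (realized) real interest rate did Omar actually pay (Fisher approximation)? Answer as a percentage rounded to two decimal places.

Ex-post: 4.2% − 0.31% = 3.890%
So the realized real rate is 3.89%.

3.89%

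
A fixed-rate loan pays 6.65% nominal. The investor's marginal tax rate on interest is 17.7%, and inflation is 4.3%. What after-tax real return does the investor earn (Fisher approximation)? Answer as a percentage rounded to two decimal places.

1.17%

After-tax nominal return = 6.65% × (1 − 0.177) = 5.47295%.
r ≈ 5.47295% − 4.3% → 1.17%.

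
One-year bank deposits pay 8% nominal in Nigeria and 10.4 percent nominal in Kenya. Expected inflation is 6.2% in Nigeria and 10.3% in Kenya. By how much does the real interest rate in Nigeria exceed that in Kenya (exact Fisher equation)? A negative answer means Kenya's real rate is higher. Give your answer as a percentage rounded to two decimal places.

1.60%

Nigeria: (1 + 0.0800)/(1 + 0.0620) − 1 = 1.6949%
Kenya: (1 + 0.1040)/(1 + 0.1030) − 1 = 0.0907%
Differential = 1.6949% − 0.0907% = 1.6043% → 1.60%.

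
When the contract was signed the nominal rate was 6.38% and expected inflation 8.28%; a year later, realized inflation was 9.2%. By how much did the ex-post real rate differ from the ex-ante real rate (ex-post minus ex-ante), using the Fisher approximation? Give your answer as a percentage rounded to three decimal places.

Ex-ante: 6.38% − 8.28% = -1.900%
Ex-post: 6.38% − 9.2% = -2.820%
Difference (ex-post − ex-ante) = -0.9200% → -0.920%.

-0.920%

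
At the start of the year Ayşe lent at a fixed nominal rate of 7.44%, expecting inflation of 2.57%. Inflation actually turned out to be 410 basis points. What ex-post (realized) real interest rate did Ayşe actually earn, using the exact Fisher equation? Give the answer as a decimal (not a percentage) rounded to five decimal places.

0.03208

Ex-post: (1 + 0.0744)/(1 + 0.0410) − 1 = 3.20845%
So the realized real rate is 0.03208.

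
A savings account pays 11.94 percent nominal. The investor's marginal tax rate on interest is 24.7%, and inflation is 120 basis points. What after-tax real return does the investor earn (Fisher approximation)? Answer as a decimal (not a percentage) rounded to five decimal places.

0.07791

After-tax nominal return = 11.94% × (1 − 0.247) = 8.99082%.
r ≈ 8.99082% − 1.2% → 0.07791.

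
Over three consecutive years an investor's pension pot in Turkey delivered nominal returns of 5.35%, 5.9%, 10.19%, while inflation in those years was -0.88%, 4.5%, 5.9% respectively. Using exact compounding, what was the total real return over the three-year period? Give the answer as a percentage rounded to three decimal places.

Compound the nominal returns: 1.0535 × 1.0590 × 1.1019 = 1.2293419.
Compound inflation: 0.9912 × 1.0450 × 1.0590 = 1.0969164.
Deflate: 1.2293419 / 1.0969164 = 1.1207252.
Total real return = 1.1207252 − 1 → 12.073%.

12.073%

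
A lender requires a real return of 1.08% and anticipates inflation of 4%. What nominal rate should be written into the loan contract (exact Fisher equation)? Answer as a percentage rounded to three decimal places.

5.123%

(1 + i) = (1 + r)(1 + π) = 1.01080 × 1.04000 = 1.051232
i = 1.051232 − 1, so the required nominal rate is 5.123%.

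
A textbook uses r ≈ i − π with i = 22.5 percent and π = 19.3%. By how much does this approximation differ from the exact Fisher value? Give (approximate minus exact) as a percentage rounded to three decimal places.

0.518%

Approximate: r ≈ 22.500% − 19.300% = 3.2000%
Exact: (1 + 0.2250)/(1 + 0.1930) − 1 = 2.6823%
Error = 3.2000% − 2.6823% = 0.5177% → 0.518%.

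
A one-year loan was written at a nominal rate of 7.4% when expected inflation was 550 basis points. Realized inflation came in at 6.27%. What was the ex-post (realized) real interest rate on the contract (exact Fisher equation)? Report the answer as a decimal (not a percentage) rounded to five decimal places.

Ex-post: (1 + 0.0740)/(1 + 0.0627) − 1 = 1.0633%
So the realized real rate is 0.01063.

0.01063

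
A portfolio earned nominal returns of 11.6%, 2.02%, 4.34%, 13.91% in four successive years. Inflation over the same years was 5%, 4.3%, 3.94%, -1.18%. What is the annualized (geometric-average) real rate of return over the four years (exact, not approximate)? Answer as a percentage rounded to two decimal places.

Nominal growth factor = 1.1160 × 1.0202 × 1.0434 × 1.1391 = 1.35320065
Price-level growth factor = 1.0500 × 1.0430 × 1.0394 × 0.9882 = 1.12486698
Real growth factor = 1.35320065 / 1.12486698 = 1.20298726
Annualized real rate = 1.20298726^(1/4) − 1 = 4.7286% → 4.73%.

4.73%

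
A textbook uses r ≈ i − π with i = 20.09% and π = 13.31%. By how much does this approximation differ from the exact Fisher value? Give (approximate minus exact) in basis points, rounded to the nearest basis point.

Approximate: r ≈ 20.090% − 13.310% = 6.7800%
Exact: (1 + 0.2009)/(1 + 0.1331) − 1 = 5.9836%
Error = 6.7800% − 5.9836% = 0.7964% → 80 basis points.

80 basis points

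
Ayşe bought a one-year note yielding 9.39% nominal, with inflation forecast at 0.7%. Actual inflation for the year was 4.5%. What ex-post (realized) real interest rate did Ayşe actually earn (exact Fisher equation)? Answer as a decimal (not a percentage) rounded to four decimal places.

Ex-post: (1 + 0.0939)/(1 + 0.0450) − 1 = 4.6794%
So the realized real rate is 0.0468.

0.0468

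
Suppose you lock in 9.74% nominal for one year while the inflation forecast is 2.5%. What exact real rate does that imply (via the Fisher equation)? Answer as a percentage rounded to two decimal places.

7.06%

1 + r = 1.09740 / 1.02500 = 1.070634
r = 1.070634 − 1 = 7.0634%, i.e. 7.06%.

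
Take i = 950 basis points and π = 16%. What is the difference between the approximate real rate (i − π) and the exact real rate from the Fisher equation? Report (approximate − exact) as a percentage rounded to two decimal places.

-0.90%

Approximate: r ≈ 9.500% − 16.000% = -6.5000%
Exact: (1 + 0.0950)/(1 + 0.1600) − 1 = -5.6034%
Error = -6.5000% − (-5.6034%) = -0.8966% → -0.90%.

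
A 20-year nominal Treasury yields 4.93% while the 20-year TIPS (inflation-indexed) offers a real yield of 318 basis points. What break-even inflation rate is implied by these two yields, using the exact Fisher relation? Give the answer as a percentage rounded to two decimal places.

(1 + π) = (1 + i)/(1 + r) = 1.04930 / 1.03180 = 1.016961
Break-even inflation = 1.016961 − 1 → 1.70%.

1.70%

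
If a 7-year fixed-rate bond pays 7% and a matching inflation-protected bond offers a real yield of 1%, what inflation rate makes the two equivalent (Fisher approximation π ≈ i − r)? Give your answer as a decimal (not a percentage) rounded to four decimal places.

π ≈ i − r = 7% − 1% → 0.0600.

0.0600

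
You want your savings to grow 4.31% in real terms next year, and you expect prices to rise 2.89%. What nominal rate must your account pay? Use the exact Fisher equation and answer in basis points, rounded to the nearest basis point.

732 basis points

(1 + i) = (1 + r)(1 + π) = 1.04310 × 1.02890 = 1.07324559
i = 1.07324559 − 1, so the required nominal rate is 732 basis points.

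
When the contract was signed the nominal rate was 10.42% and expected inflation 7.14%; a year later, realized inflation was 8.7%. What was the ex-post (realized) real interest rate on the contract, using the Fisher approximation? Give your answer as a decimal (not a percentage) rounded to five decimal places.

0.01720

Ex-post: 10.42% − 8.7% = 1.720%
So the realized real rate is 0.01720.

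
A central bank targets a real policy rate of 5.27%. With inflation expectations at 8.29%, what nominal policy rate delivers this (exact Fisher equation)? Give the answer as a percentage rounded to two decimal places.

(1 + i) = (1 + r)(1 + π) = 1.05270 × 1.08290 = 1.13996883
i = 1.13996883 − 1, so the required nominal rate is 14.00%.

14.00%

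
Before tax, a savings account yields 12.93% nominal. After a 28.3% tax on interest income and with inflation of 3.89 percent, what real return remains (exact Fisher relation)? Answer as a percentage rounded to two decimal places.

5.18%

After-tax nominal return = 12.93% × (1 − 0.283) = 9.27081%.
1 + r = 1.0927081 / 1.03890 = 1.051793
After-tax real rate = 1.051793 − 1 → 5.18%.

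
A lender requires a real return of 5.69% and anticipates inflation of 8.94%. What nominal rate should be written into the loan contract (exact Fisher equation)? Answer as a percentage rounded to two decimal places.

15.14%

(1 + i) = (1 + r)(1 + π) = 1.05690 × 1.08940 = 1.15138686
i = 1.15138686 − 1, so the required nominal rate is 15.14%.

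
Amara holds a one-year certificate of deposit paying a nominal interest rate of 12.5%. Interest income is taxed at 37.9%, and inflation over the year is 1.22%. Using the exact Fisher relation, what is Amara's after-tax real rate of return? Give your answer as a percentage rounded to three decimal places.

6.464%

After-tax nominal return = 12.5% × (1 − 0.379) = 7.7625%.
1 + r = 1.077625 / 1.01220 = 1.064636
After-tax real rate = 1.064636 − 1 → 6.464%.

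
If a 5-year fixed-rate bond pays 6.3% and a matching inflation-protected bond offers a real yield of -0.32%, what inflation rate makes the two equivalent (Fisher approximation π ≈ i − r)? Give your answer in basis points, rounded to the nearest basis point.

662 basis points

π ≈ i − r = 6.3% − (-0.32%) → 662 basis points.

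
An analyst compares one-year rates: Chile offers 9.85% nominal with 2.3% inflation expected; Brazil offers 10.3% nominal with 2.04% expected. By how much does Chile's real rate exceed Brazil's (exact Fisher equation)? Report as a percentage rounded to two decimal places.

-0.71%

Chile: (1 + 0.0985)/(1 + 0.0230) − 1 = 7.3803%
Brazil: (1 + 0.1030)/(1 + 0.0204) − 1 = 8.0949%
Differential = 7.3803% − 8.0949% = -0.7146% → -0.71%.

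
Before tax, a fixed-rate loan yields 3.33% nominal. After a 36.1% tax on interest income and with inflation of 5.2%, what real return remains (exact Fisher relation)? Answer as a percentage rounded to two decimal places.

-2.92%

After-tax nominal return = 3.33% × (1 − 0.361) = 2.12787%.
1 + r = 1.0212787 / 1.05200 = 0.970797
After-tax real rate = 0.970797 − 1 → -2.92%.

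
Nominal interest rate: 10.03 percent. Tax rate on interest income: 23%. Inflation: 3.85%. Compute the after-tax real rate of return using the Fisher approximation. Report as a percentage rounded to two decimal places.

After-tax nominal return = 10.03% × (1 − 0.23) = 7.7231%.
r ≈ 7.7231% − 3.85% → 3.87%.

3.87%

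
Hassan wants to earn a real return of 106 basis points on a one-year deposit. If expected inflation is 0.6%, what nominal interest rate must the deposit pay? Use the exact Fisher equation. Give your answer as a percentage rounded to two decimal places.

1.67%

(1 + i) = (1 + r)(1 + π) = 1.01060 × 1.00600 = 1.0166636
i = 1.0166636 − 1, so the required nominal rate is 1.67%.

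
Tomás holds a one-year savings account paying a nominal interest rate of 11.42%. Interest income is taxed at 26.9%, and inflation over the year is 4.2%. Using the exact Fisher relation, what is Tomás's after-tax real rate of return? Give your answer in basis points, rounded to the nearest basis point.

After-tax nominal return = 11.42% × (1 − 0.269) = 8.34802%.
1 + r = 1.0834802 / 1.04200 = 1.039808
After-tax real rate = 1.039808 − 1 → 398 basis points.

398 basis points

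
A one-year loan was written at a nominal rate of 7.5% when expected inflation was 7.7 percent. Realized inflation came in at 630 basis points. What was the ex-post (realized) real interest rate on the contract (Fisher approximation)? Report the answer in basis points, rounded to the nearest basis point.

120 basis points

Ex-post: 7.5% − 6.3% = 1.200%
So the realized real rate is 120 basis points.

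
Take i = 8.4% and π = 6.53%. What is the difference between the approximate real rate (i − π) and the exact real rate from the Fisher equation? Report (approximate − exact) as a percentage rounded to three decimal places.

0.115%

Approximate: r ≈ 8.400% − 6.530% = 1.8700%
Exact: (1 + 0.0840)/(1 + 0.0653) − 1 = 1.7554%
Error = 1.8700% − 1.7554% = 0.1146% → 0.115%.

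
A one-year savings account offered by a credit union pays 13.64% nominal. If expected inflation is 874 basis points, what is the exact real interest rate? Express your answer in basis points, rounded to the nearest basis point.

451 basis points

By the Fisher equation, 1 + r = (1 + i)/(1 + π).
1 + r = 1.13640 / 1.08740 = 1.045062
r = 1.045062 − 1 = 4.5062%, i.e. 451 basis points.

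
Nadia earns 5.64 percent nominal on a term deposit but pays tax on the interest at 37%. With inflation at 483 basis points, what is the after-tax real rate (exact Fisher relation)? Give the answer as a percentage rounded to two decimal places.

After-tax nominal return = 5.64% × (1 − 0.37) = 3.5532%.
1 + r = 1.035532 / 1.04830 = 0.987820
After-tax real rate = 0.987820 − 1 → -1.22%.

-1.22%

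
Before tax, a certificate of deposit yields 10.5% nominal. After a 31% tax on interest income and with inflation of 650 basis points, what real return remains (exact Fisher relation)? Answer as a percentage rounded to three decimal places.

0.700%

After-tax nominal return = 10.5% × (1 − 0.31) = 7.2450%.
1 + r = 1.07245 / 1.06500 = 1.0069953
After-tax real rate = 1.0069953 − 1 → 0.700%.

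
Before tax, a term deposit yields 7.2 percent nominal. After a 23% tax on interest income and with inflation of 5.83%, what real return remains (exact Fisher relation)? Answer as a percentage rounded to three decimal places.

After-tax nominal return = 7.2% × (1 − 0.23) = 5.5440%.
1 + r = 1.05544 / 1.05830 = 0.997298
After-tax real rate = 0.997298 − 1 → -0.270%.

-0.270%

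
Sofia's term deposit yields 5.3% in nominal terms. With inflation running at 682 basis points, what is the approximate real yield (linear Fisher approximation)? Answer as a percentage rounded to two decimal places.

r ≈ i − π = 5.3% − 6.82% = -1.52%.

-1.52%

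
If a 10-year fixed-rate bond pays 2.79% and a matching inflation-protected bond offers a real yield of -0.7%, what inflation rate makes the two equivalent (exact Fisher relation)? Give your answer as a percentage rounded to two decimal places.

3.51%

(1 + π) = (1 + i)/(1 + r) = 1.02790 / 0.99300 = 1.035146
Break-even inflation = 1.035146 − 1 → 3.51%.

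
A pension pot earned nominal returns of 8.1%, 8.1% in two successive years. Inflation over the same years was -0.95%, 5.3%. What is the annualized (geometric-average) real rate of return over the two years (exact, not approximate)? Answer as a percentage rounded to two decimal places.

5.85%

Compound the nominal returns: 1.0810 × 1.0810 = 1.16856100.
Compound inflation: 0.9905 × 1.0530 = 1.04299650.
Deflate: 1.16856100 / 1.04299650 = 1.12038823.
Annualized real rate = 1.12038823^(1/2) − 1 = 5.8484% → 5.85%.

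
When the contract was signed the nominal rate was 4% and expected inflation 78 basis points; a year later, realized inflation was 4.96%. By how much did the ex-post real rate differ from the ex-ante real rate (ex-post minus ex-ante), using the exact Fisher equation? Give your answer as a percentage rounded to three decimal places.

-4.110%

Ex-ante: (1 + 0.0400)/(1 + 0.0078) − 1 = 3.1951%
Ex-post: (1 + 0.0400)/(1 + 0.0496) − 1 = -0.9146%
Difference (ex-post − ex-ante) = -4.1097% → -4.110%.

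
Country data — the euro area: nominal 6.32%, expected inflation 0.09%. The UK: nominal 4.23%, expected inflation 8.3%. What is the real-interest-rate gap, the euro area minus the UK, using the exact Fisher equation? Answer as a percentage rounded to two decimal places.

9.98%

The euro area: (1 + 0.0632)/(1 + 0.0009) − 1 = 6.2244%
The UK: (1 + 0.0423)/(1 + 0.0830) − 1 = -3.7581%
Differential = 6.2244% − (-3.7581%) = 9.9825% → 9.98%.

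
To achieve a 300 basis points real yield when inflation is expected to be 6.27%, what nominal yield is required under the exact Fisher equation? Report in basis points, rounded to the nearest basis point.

(1 + i) = (1 + r)(1 + π) = 1.03000 × 1.06270 = 1.094581
i = 1.094581 − 1, so the required nominal rate is 946 basis points.

946 basis points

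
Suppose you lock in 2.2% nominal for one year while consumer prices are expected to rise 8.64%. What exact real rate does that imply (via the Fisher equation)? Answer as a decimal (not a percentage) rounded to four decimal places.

1 + r = 1.02200 / 1.08640 = 0.940722
r = 0.940722 − 1 = -5.9278%, i.e. -0.0593.

-0.0593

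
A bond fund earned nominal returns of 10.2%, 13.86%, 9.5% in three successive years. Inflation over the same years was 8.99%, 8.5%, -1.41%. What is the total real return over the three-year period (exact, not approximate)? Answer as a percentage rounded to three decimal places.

Nominal growth factor = 1.1020 × 1.1386 × 1.0950 = 1.373937
Price-level growth factor = 1.0899 × 1.0850 × 0.9859 = 1.165868
Real growth factor = 1.373937 / 1.165868 = 1.178468
Total real return = 1.178468 − 1 → 17.847%.

17.847%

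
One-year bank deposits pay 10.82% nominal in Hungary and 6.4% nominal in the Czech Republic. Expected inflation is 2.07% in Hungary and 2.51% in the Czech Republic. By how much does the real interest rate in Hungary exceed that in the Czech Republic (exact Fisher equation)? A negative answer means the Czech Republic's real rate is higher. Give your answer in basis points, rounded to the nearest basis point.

Hungary: (1 + 0.1082)/(1 + 0.0207) − 1 = 8.5725%
The Czech Republic: (1 + 0.0640)/(1 + 0.0251) − 1 = 3.7948%
Differential = 8.5725% − 3.7948% = 4.7778% → 478 basis points.

478 basis points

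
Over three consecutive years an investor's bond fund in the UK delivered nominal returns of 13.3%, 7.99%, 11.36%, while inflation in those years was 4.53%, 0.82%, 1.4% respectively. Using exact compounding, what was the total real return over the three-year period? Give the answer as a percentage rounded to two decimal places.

Nominal growth factor = 1.1330 × 1.0799 × 1.1136 = 1.362519
Price-level growth factor = 1.0453 × 1.0082 × 1.0140 = 1.068626
Real growth factor = 1.362519 / 1.068626 = 1.275020
Total real return = 1.275020 − 1 → 27.50%.

27.50%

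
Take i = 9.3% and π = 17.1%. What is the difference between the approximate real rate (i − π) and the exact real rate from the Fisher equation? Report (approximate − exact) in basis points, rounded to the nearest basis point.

Approximate: r ≈ 9.300% − 17.100% = -7.8000%
Exact: (1 + 0.0930)/(1 + 0.1710) − 1 = -6.6610%
Error = -7.8000% − (-6.6610%) = -1.1390% → -114 basis points.

-114 basis points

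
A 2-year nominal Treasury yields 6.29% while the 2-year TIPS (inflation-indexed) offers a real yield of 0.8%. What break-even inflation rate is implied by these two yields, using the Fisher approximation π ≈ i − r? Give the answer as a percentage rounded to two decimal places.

π ≈ i − r = 6.29% − 0.8% → 5.49%.

5.49%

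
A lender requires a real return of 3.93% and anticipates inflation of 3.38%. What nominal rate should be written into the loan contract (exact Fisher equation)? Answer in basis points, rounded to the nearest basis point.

(1 + i) = (1 + r)(1 + π) = 1.03930 × 1.03380 = 1.07442834
i = 1.07442834 − 1, so the required nominal rate is 744 basis points.

744 basis points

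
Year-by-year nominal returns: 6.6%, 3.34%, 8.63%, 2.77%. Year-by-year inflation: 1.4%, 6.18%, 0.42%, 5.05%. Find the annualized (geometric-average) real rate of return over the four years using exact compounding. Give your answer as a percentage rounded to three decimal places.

Compound the nominal returns: 1.0660 × 1.0334 × 1.0863 × 1.0277 = 1.229820698.
Compound inflation: 1.0140 × 1.0618 × 1.0042 × 1.0505 = 1.135787147.
Deflate: 1.229820698 / 1.135787147 = 1.082791526.
Annualized real rate = 1.082791526^(1/4) − 1 = 2.00846% → 2.008%.

2.008%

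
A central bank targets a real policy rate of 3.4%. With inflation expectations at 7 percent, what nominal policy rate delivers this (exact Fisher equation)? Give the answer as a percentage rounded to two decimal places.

(1 + i) = (1 + r)(1 + π) = 1.03400 × 1.07000 = 1.10638
i = 1.10638 − 1, so the required nominal rate is 10.64%.

10.64%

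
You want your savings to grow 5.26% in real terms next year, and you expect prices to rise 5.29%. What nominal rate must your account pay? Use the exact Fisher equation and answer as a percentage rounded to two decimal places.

(1 + i) = (1 + r)(1 + π) = 1.05260 × 1.05290 = 1.10828254
i = 1.10828254 − 1, so the required nominal rate is 10.83%.

10.83%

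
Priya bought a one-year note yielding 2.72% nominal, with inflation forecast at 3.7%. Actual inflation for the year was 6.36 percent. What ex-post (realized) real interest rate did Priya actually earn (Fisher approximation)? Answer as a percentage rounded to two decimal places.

-3.64%

Ex-post: 2.72% − 6.36% = -3.640%
So the realized real rate is -3.64%.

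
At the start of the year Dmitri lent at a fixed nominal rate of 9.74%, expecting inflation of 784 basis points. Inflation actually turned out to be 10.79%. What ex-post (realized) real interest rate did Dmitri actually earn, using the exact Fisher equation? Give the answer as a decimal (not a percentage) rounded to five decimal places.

-0.00948

Ex-post: (1 + 0.0974)/(1 + 0.1079) − 1 = -0.9477%
So the realized real rate is -0.00948.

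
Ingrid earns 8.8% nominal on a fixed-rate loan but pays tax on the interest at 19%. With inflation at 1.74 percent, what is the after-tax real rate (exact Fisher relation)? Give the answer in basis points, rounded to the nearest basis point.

530 basis points

After-tax nominal return = 8.8% × (1 − 0.19) = 7.1280%.
1 + r = 1.07128 / 1.01740 = 1.052959
After-tax real rate = 1.052959 − 1 → 530 basis points.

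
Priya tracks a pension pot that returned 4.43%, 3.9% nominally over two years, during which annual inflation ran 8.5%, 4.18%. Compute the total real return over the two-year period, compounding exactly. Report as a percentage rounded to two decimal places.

Nominal growth factor = 1.0443 × 1.0390 = 1.085028
Price-level growth factor = 1.0850 × 1.0418 = 1.130353
Real growth factor = 1.085028 / 1.130353 = 0.959902
Total real return = 0.959902 − 1 → -4.01%.

-4.01%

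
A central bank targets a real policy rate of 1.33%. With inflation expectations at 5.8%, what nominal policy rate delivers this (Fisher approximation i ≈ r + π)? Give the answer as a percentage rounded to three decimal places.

7.130%

i ≈ r + π = 1.33% + 5.8% = 7.130%.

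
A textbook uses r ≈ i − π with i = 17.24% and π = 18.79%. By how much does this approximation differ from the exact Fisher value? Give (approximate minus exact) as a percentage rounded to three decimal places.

-0.245%

Approximate: r ≈ 17.240% − 18.790% = -1.5500%
Exact: (1 + 0.1724)/(1 + 0.1879) − 1 = -1.3048%
Error = -1.5500% − (-1.3048%) = -0.2452% → -0.245%.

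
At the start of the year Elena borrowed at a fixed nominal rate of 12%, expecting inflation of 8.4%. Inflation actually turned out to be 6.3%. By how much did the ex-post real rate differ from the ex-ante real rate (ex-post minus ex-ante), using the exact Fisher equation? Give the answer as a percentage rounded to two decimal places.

2.04%

Ex-ante: (1 + 0.1200)/(1 + 0.0840) − 1 = 3.3210%
Ex-post: (1 + 0.1200)/(1 + 0.0630) − 1 = 5.3622%
Difference (ex-post − ex-ante) = 2.0411% → 2.04%.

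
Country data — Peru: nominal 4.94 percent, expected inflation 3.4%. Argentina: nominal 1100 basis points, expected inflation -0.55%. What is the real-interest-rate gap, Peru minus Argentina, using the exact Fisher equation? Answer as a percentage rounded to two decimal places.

Peru: (1 + 0.0494)/(1 + 0.0340) − 1 = 1.4894%
Argentina: (1 + 0.1100)/(1 − 0.0055) − 1 = 11.6139%
Differential = 1.4894% − 11.6139% = -10.1245% → -10.12%.

-10.12%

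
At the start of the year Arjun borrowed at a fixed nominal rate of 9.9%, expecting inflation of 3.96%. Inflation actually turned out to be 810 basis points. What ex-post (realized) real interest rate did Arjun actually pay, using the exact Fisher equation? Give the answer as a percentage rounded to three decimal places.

1.665%

Ex-post: (1 + 0.0990)/(1 + 0.0810) − 1 = 1.6651%
So the realized real rate is 1.665%.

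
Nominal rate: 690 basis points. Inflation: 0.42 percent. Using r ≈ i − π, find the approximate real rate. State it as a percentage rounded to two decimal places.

r ≈ i − π = 6.9% − 0.42% = 6.48%.

6.48%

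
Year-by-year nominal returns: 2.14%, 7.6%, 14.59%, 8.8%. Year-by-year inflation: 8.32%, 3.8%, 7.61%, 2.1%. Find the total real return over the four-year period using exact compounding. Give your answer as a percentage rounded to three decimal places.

10.917%

Compound the nominal returns: 1.0214 × 1.0760 × 1.1459 × 1.0880 = 1.370199.
Compound inflation: 1.0832 × 1.0380 × 1.0761 × 1.0210 = 1.235334.
Deflate: 1.370199 / 1.235334 = 1.109173.
Total real return = 1.109173 − 1 → 10.917%.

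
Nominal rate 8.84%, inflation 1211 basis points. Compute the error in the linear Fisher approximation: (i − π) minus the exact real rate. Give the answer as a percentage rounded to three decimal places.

-0.353%

Approximate: r ≈ 8.840% − 12.110% = -3.2700%
Exact: (1 + 0.0884)/(1 + 0.1211) − 1 = -2.9168%
Error = -3.2700% − (-2.9168%) = -0.3532% → -0.353%.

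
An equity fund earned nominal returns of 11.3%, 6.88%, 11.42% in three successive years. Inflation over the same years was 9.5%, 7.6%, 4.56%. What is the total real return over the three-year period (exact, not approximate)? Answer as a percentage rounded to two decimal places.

7.59%

Nominal growth factor = 1.1130 × 1.0688 × 1.1142 = 1.325424
Price-level growth factor = 1.0950 × 1.0760 × 1.0456 = 1.231947
Real growth factor = 1.325424 / 1.231947 = 1.075877
Total real return = 1.075877 − 1 → 7.59%.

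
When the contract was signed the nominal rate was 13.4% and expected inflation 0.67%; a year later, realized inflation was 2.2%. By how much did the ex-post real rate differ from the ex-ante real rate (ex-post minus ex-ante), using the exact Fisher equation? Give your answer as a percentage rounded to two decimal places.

Ex-ante: (1 + 0.1340)/(1 + 0.0067) − 1 = 12.6453%
Ex-post: (1 + 0.1340)/(1 + 0.0220) − 1 = 10.9589%
Difference (ex-post − ex-ante) = -1.6864% → -1.69%.

-1.69%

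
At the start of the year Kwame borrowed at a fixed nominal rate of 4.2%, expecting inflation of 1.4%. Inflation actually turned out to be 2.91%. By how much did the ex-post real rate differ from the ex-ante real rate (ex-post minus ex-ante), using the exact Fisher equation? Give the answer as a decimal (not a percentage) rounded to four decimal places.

Ex-ante: (1 + 0.0420)/(1 + 0.0140) − 1 = 2.7613%
Ex-post: (1 + 0.0420)/(1 + 0.0291) − 1 = 1.2535%
Difference (ex-post − ex-ante) = -1.5078% → -0.0151.

-0.0151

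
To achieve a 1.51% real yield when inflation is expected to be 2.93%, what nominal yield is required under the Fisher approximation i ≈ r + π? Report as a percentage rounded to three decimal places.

4.440%

i ≈ r + π = 1.51% + 2.93% = 4.440%.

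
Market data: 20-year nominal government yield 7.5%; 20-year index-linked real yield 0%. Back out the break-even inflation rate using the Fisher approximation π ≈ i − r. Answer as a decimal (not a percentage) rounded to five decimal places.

0.07500

π ≈ i − r = 7.5% − 0% → 0.07500.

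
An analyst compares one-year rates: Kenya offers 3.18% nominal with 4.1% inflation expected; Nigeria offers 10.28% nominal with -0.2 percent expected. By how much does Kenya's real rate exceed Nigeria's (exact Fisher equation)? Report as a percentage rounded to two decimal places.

-11.38%

Kenya: (1 + 0.0318)/(1 + 0.0410) − 1 = -0.8838%
Nigeria: (1 + 0.1028)/(1 − 0.0020) − 1 = 10.5010%
Differential = -0.8838% − 10.5010% = -11.3848% → -11.38%.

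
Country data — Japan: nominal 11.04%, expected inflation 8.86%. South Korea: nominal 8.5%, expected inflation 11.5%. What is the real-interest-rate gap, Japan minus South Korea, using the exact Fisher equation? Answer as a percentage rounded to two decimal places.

Japan: (1 + 0.1104)/(1 + 0.0886) − 1 = 2.0026%
South Korea: (1 + 0.0850)/(1 + 0.1150) − 1 = -2.6906%
Differential = 2.0026% − (-2.6906%) = 4.6932% → 4.69%.

4.69%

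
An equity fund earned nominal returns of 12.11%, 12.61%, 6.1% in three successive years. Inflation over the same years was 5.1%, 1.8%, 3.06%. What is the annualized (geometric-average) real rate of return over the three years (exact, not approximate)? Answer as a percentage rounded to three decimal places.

Nominal growth factor = 1.1211 × 1.1261 × 1.0610 = 1.33948142
Price-level growth factor = 1.0510 × 1.0180 × 1.0306 = 1.10265749
Real growth factor = 1.33948142 / 1.10265749 = 1.21477561
Annualized real rate = 1.21477561^(1/3) − 1 = 6.7002% → 6.700%.

6.700%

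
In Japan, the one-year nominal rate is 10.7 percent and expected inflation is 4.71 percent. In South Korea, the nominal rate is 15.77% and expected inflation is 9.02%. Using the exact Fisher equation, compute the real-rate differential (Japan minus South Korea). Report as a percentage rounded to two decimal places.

Japan: (1 + 0.1070)/(1 + 0.0471) − 1 = 5.7206%
South Korea: (1 + 0.1577)/(1 + 0.0902) − 1 = 6.1915%
Differential = 5.7206% − 6.1915% = -0.4710% → -0.47%.

-0.47%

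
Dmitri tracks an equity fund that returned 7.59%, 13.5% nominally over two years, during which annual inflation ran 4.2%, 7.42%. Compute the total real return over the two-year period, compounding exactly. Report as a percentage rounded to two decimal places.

9.10%

Compound the nominal returns: 1.0759 × 1.1350 = 1.221147.
Compound inflation: 1.0420 × 1.0742 = 1.119316.
Deflate: 1.221147 / 1.119316 = 1.090975.
Total real return = 1.090975 − 1 → 9.10%.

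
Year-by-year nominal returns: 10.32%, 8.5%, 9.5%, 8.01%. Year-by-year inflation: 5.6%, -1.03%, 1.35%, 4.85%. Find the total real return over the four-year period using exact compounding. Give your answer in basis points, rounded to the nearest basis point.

Nominal growth factor = 1.1032 × 1.0850 × 1.0950 × 1.0801 = 1.415670
Price-level growth factor = 1.0560 × 0.9897 × 1.0135 × 1.0485 = 1.110605
Real growth factor = 1.415670 / 1.110605 = 1.274684
Total real return = 1.274684 − 1 → 2747 basis points.

2747 basis points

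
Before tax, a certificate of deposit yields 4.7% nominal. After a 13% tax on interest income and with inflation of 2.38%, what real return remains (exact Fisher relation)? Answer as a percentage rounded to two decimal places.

After-tax nominal return = 4.7% × (1 − 0.13) = 4.0890%.
1 + r = 1.04089 / 1.02380 = 1.016693
After-tax real rate = 1.016693 − 1 → 1.67%.

1.67%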